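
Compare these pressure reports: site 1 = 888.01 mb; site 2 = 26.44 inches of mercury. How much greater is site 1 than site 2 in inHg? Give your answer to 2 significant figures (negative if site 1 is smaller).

-0.22 inHg

site 1: 888.01 mb = 26.2229 inHg.
Difference: 26.2229 − 26.4400 = -0.22 inHg.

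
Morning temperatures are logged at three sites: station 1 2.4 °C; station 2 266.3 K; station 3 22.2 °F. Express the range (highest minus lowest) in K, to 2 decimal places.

station 2: 266.3 K = -6.850 °C.
station 3: 22.2 °F = -5.444 °C.
Spread: 2.400 − (-6.850) = 9.250 °C.

9.25 K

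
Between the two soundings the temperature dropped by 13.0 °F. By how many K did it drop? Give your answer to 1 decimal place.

7.2 K

A change of 1 °C equals a change of 1.8 °F: ΔK = 13.0 × 0.5556 = 7.2 K.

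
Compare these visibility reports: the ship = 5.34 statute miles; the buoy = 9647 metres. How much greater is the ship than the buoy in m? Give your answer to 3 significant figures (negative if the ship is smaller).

-1050 m

the ship: 5.34 SM = 8593.90 m.
Difference: 8593.90 − 9647.00 = -1050 m.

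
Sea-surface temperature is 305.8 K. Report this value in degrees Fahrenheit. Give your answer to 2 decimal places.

First to °C: 32.65 °C.
Then to °F: 90.77 °F.

90.77 °F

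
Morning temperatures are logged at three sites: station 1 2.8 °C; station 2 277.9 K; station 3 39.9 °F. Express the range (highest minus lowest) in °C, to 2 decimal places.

1.95 °C

station 2: 277.9 K = 4.750 °C.
station 3: 39.9 °F = 4.389 °C.
Spread: 4.750 − 2.800 = 1.950 °C.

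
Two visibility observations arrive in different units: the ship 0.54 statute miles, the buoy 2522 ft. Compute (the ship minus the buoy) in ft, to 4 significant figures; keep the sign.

329.2 ft

the ship: 0.54 SM = 2851.200 ft.
Difference: 2851.200 − 2522.000 = 329.2 ft.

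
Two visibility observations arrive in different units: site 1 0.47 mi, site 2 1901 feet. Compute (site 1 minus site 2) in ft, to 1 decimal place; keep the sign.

site 1: 0.47 SM = 2481.600 ft.
Difference: 2481.600 − 1901.000 = 580.6 ft.

580.6 ft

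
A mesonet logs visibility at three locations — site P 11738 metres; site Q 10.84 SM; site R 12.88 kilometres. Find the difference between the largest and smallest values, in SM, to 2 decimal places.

3.55 SM

site P: 11738 m = 7.2937 SM.
site R: 12.88 km = 8.0033 SM.
Spread: 10.8400 − 7.2937 = 3.55 SM.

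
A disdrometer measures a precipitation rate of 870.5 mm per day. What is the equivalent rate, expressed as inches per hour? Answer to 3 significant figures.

870.5 mm/day × 0.0393701 in/mm × 0.0416667 day/hour = 1.43 in/hour.

1.43 in/hour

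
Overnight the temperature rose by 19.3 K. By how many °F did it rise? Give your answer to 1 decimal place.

34.7 °F

A change of 1 °C equals a change of 1.8 °F: Δ°F = 19.3 × 1.8 = 34.7 °F.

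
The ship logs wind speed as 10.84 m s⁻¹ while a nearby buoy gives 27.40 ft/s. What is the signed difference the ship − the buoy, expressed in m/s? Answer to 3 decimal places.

2.488 m/s

the buoy: 27.40 ft/s = 8.35152 m/s.
Difference: 10.84000 − 8.35152 = 2.488 m/s.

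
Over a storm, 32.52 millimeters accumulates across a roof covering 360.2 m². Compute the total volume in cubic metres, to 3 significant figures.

11.7 cubic metres

1 mm over 1 m² is 1 L, so volume = 32.52 × 360.2 = 11713.704 L = 11.7 m³.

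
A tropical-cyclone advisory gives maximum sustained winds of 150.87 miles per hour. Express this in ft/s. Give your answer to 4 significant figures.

1 mph = 1.46667 ft/s, so 150.87 × 1.46667 = 221.3 ft/s.

221.3 ft/s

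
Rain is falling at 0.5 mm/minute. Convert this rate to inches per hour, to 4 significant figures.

0.5 mm/minute × 0.0393701 in/mm × 60 minute/hour = 1.181 in/hour.

1.181 in/hour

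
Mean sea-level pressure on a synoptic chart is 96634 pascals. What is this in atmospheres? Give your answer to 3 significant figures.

1 Pa = 9.86923e-06 atm, so 96634 × 9.86923e-06 = 0.954 atm.

0.954 atm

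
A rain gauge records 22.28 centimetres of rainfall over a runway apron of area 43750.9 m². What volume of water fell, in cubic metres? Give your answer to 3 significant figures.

Depth: 22.28 cm × 10 = 222.8 mm.
1 mm over 1 m² is 1 L, so volume = 222.8 × 43750.9 = 9747700.5 L = 9750 m³.

9750 cubic metres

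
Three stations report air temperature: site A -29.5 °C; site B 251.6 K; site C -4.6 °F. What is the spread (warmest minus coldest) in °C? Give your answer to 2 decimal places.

site B: 251.6 K = -21.550 °C.
site C: -4.6 °F = -20.333 °C.
Spread: (-20.333) − (-29.500) = 9.167 °C.

9.17 °C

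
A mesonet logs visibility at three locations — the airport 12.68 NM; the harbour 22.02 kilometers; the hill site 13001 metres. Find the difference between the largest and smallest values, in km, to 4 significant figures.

the airport: 12.68 nmi = 23.4834 km.
the hill site: 13001 m = 13.0010 km.
Spread: 23.4834 − 13.0010 = 10.48 km.

10.48 km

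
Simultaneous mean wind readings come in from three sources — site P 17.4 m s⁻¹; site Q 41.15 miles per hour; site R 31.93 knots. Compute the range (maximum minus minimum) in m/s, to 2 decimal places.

site Q: 41.15 mph = 18.3957 m/s.
site R: 31.93 kt = 16.4262 m/s.
Spread: 18.3957 − 16.4262 = 1.97 m/s.

1.97 m/s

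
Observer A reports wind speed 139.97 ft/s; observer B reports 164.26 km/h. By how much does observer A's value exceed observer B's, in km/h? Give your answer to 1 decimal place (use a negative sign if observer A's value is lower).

observer A: 139.97 ft/s = 153.586 km/h.
Difference: 153.586 − 164.260 = -10.7 km/h.

-10.7 km/h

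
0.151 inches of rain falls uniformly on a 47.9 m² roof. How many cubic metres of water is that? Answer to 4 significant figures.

Depth: 0.151 in × 25.4 = 3.8354 mm.
1 mm over 1 m² is 1 L, so volume = 3.8354 × 47.9 = 183.71566 L = 0.1837 m³.

0.1837 cubic metres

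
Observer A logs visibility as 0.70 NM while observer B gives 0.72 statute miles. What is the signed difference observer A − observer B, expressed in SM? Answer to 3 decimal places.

observer A: 0.70 nmi = 0.80555 SM.
Difference: 0.80555 − 0.72000 = 0.086 SM.

0.086 SM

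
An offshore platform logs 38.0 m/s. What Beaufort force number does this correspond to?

Beaufort force 12

38.0 m/s lies in the Beaufort 12 band (hurricane force, ≥32.7 m/s).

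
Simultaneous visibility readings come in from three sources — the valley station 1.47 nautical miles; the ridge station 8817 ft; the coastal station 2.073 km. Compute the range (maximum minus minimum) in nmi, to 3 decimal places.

the ridge station: 8817 ft = 1.45109 nmi.
the coastal station: 2.073 km = 1.11933 nmi.
Spread: 1.47000 − 1.11933 = 0.351 nmi.

0.351 nmi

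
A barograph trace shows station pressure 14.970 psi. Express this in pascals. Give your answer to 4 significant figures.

1 psi = 6894.76 Pa, so 14.970 × 6894.76 = 103200 Pa.

103200 Pa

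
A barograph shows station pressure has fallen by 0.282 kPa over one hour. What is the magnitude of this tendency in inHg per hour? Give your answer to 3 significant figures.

0.0833 inHg per hour

0.282 kPa / 1 h × 0.2953 inHg/kPa = 0.0833 inHg/h.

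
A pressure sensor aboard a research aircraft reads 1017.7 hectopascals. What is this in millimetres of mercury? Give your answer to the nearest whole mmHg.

763 mmHg

1 hPa = 0.750062 mmHg, so 1017.7 × 0.750062 = 763 mmHg.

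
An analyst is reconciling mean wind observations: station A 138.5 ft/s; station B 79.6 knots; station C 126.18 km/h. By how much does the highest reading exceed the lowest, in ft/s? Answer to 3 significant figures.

station B: 79.6 kt = 134.350 ft/s.
station C: 126.18 km/h = 114.993 ft/s.
Spread: 138.500 − 114.993 = 23.5 ft/s.

23.5 ft/s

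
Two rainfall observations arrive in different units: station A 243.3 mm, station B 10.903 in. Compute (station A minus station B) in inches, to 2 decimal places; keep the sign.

-1.32 in

station A: 243.3 mm = 9.5787 in.
Difference: 9.5787 − 10.9030 = -1.32 in.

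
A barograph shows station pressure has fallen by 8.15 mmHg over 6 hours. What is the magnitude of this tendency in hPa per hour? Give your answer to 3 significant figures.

1.81 hPa per hour

8.15 mmHg / 6 h × 1.33322 hPa/mmHg = 1.81 hPa/h.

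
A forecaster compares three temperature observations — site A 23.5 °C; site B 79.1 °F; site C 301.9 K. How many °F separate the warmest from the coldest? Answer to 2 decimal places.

9.45 °F

site B: 79.1 °F = 26.167 °C.
site C: 301.9 K = 28.750 °C.
Spread: 28.750 − 23.500 = 5.250 °C = 9.45 °F.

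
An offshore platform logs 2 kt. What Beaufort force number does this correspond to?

Beaufort force 1

2 kt lies in the Beaufort 1 band (light air, 1–3 kt).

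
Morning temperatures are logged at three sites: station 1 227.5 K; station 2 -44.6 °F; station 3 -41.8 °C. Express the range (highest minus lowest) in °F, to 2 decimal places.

station 1: 227.5 K = -45.650 °C.
station 2: -44.6 °F = -42.556 °C.
Spread: (-41.800) − (-45.650) = 3.850 °C = 6.93 °F.

6.93 °F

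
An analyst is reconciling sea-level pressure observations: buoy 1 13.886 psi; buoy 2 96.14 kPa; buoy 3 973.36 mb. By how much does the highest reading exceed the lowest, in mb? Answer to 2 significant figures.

buoy 1: 13.886 psi = 957.41 mb.
buoy 2: 96.14 kPa = 961.40 mb.
Spread: 973.36 − 957.41 = 16 mb.

16 mb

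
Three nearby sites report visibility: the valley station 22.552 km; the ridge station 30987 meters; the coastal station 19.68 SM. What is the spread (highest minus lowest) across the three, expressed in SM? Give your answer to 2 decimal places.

the valley station: 22.552 km = 14.0132 SM.
the ridge station: 30987 m = 19.2544 SM.
Spread: 19.6800 − 14.0132 = 5.67 SM.

5.67 SM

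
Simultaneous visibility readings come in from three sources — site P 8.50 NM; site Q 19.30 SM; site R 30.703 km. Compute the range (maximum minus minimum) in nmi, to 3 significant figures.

8.27 nmi

site Q: 19.30 SM = 16.7712 nmi.
site R: 30.703 km = 16.5783 nmi.
Spread: 16.7712 − 8.5000 = 8.27 nmi.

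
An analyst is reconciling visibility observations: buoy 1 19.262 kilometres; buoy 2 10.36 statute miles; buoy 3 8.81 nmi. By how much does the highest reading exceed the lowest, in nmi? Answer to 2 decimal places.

buoy 1: 19.262 km = 10.4006 nmi.
buoy 2: 10.36 SM = 9.0026 nmi.
Spread: 10.4006 − 8.8100 = 1.59 nmi.

1.59 nmi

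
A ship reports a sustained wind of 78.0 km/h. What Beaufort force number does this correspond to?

78.0 km/h = 21.7 m/s, which is Beaufort 9 (strong gale, 20.8–24.4 m/s).

Beaufort force 9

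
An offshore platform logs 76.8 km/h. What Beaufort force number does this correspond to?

Beaufort force 9

76.8 km/h = 21.3 m/s, which is Beaufort 9 (strong gale, 20.8–24.4 m/s).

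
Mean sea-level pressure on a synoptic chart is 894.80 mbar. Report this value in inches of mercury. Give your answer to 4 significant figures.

1 mb = 0.02953 inHg, so 894.80 × 0.02953 = 26.42 inHg.

26.42 inHg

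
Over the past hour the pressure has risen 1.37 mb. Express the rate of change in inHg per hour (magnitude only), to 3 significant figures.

0.0405 inHg per hour

1.37 mb / 1 h × 0.02953 inHg/mb = 0.0405 inHg/h.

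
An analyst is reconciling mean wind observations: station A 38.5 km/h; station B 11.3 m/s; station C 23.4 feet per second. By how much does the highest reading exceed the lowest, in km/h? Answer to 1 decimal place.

station B: 11.3 m/s = 40.680 km/h.
station C: 23.4 ft/s = 25.676 km/h.
Spread: 40.680 − 25.676 = 15.0 km/h.

15.0 km/h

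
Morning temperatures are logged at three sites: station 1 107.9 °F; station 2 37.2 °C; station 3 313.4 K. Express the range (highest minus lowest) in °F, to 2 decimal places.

8.94 °F

station 1: 107.9 °F = 42.167 °C.
station 3: 313.4 K = 40.250 °C.
Spread: 42.167 − 37.200 = 4.967 °C = 8.94 °F.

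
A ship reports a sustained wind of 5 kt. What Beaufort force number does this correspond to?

Beaufort force 2

5 kt lies in the Beaufort 2 band (light breeze, 4–6 kt).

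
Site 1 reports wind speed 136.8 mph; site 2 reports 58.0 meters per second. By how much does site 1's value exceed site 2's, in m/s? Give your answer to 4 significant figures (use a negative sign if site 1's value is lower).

site 1: 136.8 mph = 61.15507 m/s.
Difference: 61.15507 − 58.00000 = 3.155 m/s.

3.155 m/s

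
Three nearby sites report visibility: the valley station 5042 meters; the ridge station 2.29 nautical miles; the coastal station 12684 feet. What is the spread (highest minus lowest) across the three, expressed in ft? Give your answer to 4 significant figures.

3858 ft

the valley station: 5042 m = 16541.99 ft.
the ridge station: 2.29 nmi = 13914.30 ft.
Spread: 16541.99 − 12684.00 = 3858 ft.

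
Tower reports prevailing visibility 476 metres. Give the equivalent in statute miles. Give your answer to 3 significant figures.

1 m = 0.000621371 SM, so 476 × 0.000621371 = 0.296 SM.

0.296 SM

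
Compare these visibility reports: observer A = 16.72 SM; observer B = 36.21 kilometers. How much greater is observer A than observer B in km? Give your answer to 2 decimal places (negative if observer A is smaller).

observer A: 16.72 SM = 26.9082 km.
Difference: 26.9082 − 36.2100 = -9.30 km.

-9.30 km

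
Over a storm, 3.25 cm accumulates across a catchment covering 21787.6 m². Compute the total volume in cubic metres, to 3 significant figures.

708 cubic metres

Depth: 3.25 cm × 10 = 32.5 mm.
1 mm over 1 m² is 1 L, so volume = 32.5 × 21787.6 = 708097 L = 708 m³.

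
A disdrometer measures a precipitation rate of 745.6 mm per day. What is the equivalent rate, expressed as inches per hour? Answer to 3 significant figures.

1.22 in/hour

745.6 mm/day × 0.0393701 in/mm × 0.0416667 day/hour = 1.22 in/hour.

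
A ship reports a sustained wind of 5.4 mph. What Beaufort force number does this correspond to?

Beaufort force 2

5.4 mph = 2.4 m/s, which is Beaufort 2 (light breeze, 1.6–3.3 m/s).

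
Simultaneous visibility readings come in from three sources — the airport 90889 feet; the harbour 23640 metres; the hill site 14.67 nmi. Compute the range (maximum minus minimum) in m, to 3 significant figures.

the airport: 90889 ft = 27702.97 m.
the hill site: 14.67 nmi = 27168.84 m.
Spread: 27702.97 − 23640.00 = 4060 m.

4060 m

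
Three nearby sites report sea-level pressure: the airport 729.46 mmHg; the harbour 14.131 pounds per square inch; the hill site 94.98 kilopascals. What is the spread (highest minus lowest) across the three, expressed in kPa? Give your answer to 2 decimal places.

2.45 kPa

the airport: 729.46 mmHg = 97.2533 kPa.
the harbour: 14.131 psi = 97.4298 kPa.
Spread: 97.4298 − 94.9800 = 2.45 kPa.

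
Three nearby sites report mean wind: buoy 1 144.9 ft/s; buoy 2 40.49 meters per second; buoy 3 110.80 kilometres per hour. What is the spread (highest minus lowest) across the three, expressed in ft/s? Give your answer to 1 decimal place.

43.9 ft/s

buoy 2: 40.49 m/s = 132.841 ft/s.
buoy 3: 110.80 km/h = 100.977 ft/s.
Spread: 144.900 − 100.977 = 43.9 ft/s.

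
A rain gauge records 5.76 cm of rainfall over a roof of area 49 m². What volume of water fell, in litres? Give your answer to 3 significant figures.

Depth: 5.76 cm × 10 = 57.6 mm.
1 mm over 1 m² is 1 L, so volume = 57.6 × 49 = 2822.4 L ≈ 2820 L.

2820 litres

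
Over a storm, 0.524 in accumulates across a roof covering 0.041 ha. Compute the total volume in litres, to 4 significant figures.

Depth: 0.524 in × 25.4 = 13.3096 mm.
Area: 0.041 ha = 410 m².
1 mm over 1 m² is 1 L, so volume = 13.3096 × 410 = 5456.936 L ≈ 5457 L.

5457 litres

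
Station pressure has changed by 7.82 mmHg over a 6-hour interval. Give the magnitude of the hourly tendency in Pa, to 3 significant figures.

7.82 mmHg / 6 h × 133.322 Pa/mmHg = 174 Pa/h.

174 Pa per hour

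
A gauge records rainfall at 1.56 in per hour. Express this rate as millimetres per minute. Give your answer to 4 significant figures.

0.6604 mm/minute

1.56 in/hour × 25.4 mm/in × 0.0166667 hour/minute = 0.6604 mm/minute.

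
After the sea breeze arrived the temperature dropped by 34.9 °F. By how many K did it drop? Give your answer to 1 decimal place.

19.4 K

A change of 1 °C equals a change of 1.8 °F: ΔK = 34.9 × 0.5556 = 19.4 K.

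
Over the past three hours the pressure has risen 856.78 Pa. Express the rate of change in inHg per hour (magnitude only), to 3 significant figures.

0.0843 inHg per hour

856.78 Pa / 3 h × 0.0002953 inHg/Pa = 0.0843 inHg/h.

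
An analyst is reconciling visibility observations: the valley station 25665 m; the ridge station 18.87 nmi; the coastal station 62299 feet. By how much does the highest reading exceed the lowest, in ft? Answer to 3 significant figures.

52400 ft

the valley station: 25665 m = 84202.76 ft.
the ridge station: 18.87 nmi = 114656.30 ft.
Spread: 114656.30 − 62299.00 = 52400 ft.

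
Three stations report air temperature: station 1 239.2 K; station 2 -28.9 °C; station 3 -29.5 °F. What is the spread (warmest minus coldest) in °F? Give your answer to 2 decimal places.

9.48 °F

station 1: 239.2 K = -33.950 °C.
station 3: -29.5 °F = -34.167 °C.
Spread: (-28.900) − (-34.167) = 5.267 °C = 9.48 °F.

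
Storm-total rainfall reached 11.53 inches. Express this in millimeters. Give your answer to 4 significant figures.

292.9 mm

1 in = 25.4 mm, so 11.53 × 25.4 = 292.9 mm.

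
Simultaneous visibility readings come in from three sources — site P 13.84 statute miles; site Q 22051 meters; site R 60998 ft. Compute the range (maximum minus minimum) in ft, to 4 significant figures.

12080 ft

site P: 13.84 SM = 73075.20 ft.
site Q: 22051 m = 72345.80 ft.
Spread: 73075.20 − 60998.00 = 12080 ft.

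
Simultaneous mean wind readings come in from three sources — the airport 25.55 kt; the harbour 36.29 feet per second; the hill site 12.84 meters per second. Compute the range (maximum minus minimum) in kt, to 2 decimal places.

the harbour: 36.29 ft/s = 21.5012 kt.
the hill site: 12.84 m/s = 24.9590 kt.
Spread: 25.5500 − 21.5012 = 4.05 kt.

4.05 kt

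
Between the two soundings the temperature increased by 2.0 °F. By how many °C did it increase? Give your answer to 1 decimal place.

A change of 1 °C equals a change of 1.8 °F: Δ°C = 2.0 × 0.5556 = 1.1 °C.

1.1 °C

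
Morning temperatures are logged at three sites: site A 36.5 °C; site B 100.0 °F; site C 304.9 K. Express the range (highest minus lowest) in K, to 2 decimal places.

site B: 100.0 °F = 37.778 °C.
site C: 304.9 K = 31.750 °C.
Spread: 37.778 − 31.750 = 6.028 °C.

6.03 K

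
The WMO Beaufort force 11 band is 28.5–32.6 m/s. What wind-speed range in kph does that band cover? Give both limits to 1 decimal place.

102.6 to 117.4 km/h

28.5–32.6 m/s × 3.6 = 102.6–117.4 km/h.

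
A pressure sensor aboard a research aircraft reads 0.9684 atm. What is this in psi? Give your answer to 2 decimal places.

14.23 psi

1 atm = 14.6959 psi, so 0.9684 × 14.6959 = 14.23 psi.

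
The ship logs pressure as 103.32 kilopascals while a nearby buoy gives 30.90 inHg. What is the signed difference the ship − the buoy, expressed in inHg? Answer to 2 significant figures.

-0.39 inHg

the ship: 103.32 kPa = 30.5104 inHg.
Difference: 30.5104 − 30.9000 = -0.39 inHg.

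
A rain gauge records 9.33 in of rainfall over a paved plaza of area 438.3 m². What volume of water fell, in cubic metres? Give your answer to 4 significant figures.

103.9 cubic metres

Depth: 9.33 in × 25.4 = 236.982 mm.
1 mm over 1 m² is 1 L, so volume = 236.982 × 438.3 = 103869.21 L = 103.9 m³.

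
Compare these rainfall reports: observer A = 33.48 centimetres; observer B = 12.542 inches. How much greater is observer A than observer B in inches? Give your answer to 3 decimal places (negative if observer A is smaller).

observer A: 33.48 cm = 13.18110 in.
Difference: 13.18110 − 12.54200 = 0.639 in.

0.639 in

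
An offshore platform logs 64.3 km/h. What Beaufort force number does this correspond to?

Beaufort force 8

64.3 km/h = 17.9 m/s, which is Beaufort 8 (gale, 17.2–20.7 m/s).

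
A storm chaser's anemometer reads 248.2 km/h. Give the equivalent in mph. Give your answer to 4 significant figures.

154.2 mph

1 km/h = 0.621371 mph, so 248.2 × 0.621371 = 154.2 mph.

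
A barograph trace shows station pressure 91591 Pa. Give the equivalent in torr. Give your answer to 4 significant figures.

1 Pa = 0.00750062 mmHg, so 91591 × 0.00750062 = 687.0 mmHg.

687.0 mmHg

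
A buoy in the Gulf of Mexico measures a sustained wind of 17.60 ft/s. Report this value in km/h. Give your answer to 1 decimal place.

19.3 km/h

1 ft/s = 1.09728 km/h, so 17.60 × 1.09728 = 19.3 km/h.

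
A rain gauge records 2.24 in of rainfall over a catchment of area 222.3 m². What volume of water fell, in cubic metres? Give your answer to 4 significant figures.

Depth: 2.24 in × 25.4 = 56.896 mm.
1 mm over 1 m² is 1 L, so volume = 56.896 × 222.3 = 12647.981 L = 12.65 m³.

12.65 cubic metres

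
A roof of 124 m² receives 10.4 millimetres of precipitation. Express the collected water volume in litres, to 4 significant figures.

1 mm over 1 m² is 1 L, so volume = 10.4 × 124 = 1289.6 L ≈ 1290 L.

1290 litres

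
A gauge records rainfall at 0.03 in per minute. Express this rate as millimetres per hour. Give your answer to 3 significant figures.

45.7 mm/hour

0.03 in/minute × 25.4 mm/in × 60 minute/hour = 45.7 mm/hour.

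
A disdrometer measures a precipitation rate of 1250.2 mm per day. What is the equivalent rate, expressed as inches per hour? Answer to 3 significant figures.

1250.2 mm/day × 0.0393701 in/mm × 0.0416667 day/hour = 2.05 in/hour.

2.05 in/hour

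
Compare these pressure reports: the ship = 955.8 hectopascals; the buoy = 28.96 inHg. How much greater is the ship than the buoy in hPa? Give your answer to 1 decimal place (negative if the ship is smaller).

the buoy: 28.96 inHg = 980.698 hPa.
Difference: 955.800 − 980.698 = -24.9 hPa.

-24.9 hPa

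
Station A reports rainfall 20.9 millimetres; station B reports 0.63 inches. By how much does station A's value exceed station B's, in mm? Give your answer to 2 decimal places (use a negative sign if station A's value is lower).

4.90 mm

station B: 0.63 in = 16.0020 mm.
Difference: 20.9000 − 16.0020 = 4.90 mm.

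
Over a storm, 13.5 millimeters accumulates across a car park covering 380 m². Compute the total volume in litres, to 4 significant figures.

5130 litres

1 mm over 1 m² is 1 L, so volume = 13.5 × 380 = 5130 L.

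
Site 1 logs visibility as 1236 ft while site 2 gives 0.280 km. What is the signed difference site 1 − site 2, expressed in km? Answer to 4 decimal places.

site 1: 1236 ft = 0.376733 km.
Difference: 0.376733 − 0.280000 = 0.0967 km.

0.0967 km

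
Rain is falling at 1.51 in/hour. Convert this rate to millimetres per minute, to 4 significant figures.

0.6392 mm/minute

1.51 in/hour × 25.4 mm/in × 0.0166667 hour/minute = 0.6392 mm/minute.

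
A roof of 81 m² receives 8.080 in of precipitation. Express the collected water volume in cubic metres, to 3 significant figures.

Depth: 8.080 in × 25.4 = 205.232 mm.
1 mm over 1 m² is 1 L, so volume = 205.232 × 81 = 16623.792 L = 16.6 m³.

16.6 cubic metres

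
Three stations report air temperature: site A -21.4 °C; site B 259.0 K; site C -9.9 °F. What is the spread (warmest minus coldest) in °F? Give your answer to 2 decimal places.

16.43 °F

site B: 259.0 K = -14.150 °C.
site C: -9.9 °F = -23.278 °C.
Spread: (-14.150) − (-23.278) = 9.128 °C = 16.43 °F.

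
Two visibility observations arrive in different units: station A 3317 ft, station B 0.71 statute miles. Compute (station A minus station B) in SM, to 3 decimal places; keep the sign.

station A: 3317 ft = 0.62822 SM.
Difference: 0.62822 − 0.71000 = -0.082 SM.

-0.082 SM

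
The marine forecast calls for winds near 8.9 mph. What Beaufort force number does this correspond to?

8.9 mph = 4.0 m/s, which is Beaufort 3 (gentle breeze, 3.4–5.4 m/s).

Beaufort force 3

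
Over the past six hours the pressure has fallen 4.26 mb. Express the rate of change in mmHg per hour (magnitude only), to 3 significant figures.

4.26 mb / 6 h × 0.750062 mmHg/mb = 0.533 mmHg/h.

0.533 mmHg per hour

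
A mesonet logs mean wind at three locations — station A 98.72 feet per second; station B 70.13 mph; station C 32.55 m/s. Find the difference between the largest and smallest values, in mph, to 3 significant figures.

station A: 98.72 ft/s = 67.3091 mph.
station C: 32.55 m/s = 72.8123 mph.
Spread: 72.8123 − 67.3091 = 5.50 mph.

5.50 mph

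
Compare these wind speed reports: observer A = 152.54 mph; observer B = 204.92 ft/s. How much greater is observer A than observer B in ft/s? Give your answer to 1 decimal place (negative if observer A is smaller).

18.8 ft/s

observer A: 152.54 mph = 223.725 ft/s.
Difference: 223.725 − 204.920 = 18.8 ft/s.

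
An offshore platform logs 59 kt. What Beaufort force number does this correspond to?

Beaufort force 11

59 kt lies in the Beaufort 11 band (violent storm, 56–63 kt).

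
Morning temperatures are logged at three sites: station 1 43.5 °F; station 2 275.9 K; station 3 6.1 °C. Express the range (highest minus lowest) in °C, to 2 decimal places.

station 1: 43.5 °F = 6.389 °C.
station 2: 275.9 K = 2.750 °C.
Spread: 6.389 − 2.750 = 3.639 °C.

3.64 °C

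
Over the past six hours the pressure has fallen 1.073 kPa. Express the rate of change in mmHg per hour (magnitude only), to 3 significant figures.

1.073 kPa / 6 h × 7.50062 mmHg/kPa = 1.34 mmHg/h.

1.34 mmHg per hour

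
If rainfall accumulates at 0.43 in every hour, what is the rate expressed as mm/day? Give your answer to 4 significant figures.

0.43 in/hour × 25.4 mm/in × 24 hour/day = 262.1 mm/day.

262.1 mm/day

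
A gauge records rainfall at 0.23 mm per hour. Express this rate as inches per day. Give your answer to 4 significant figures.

0.2173 in/day

0.23 mm/hour × 0.0393701 in/mm × 24 hour/day = 0.2173 in/day.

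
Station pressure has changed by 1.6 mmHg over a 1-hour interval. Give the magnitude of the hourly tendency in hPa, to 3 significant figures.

2.13 hPa per hour

1.6 mmHg / 1 h × 1.33322 hPa/mmHg = 2.13 hPa/h.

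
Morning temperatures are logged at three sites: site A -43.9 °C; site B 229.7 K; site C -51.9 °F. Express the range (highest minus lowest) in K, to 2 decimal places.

3.16 K

site B: 229.7 K = -43.450 °C.
site C: -51.9 °F = -46.611 °C.
Spread: (-43.450) − (-46.611) = 3.161 °C.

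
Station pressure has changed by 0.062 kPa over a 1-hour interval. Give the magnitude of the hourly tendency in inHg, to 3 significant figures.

0.0183 inHg per hour

0.062 kPa / 1 h × 0.2953 inHg/kPa = 0.0183 inHg/h.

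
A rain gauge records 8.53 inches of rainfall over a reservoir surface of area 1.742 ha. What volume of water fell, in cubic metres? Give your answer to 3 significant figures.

Depth: 8.53 in × 25.4 = 216.662 mm.
Area: 1.742 ha = 17420 m².
1 mm over 1 m² is 1 L, so volume = 216.662 × 17420 = 3774252 L = 3770 m³.

3770 cubic metres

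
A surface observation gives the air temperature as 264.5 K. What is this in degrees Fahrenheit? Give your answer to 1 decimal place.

16.4 °F

First to °C: -8.65 °C.
Then to °F: 16.4 °F.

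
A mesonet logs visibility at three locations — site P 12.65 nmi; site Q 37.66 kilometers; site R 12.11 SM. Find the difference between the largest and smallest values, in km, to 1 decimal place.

site P: 12.65 nmi = 23.428 km.
site R: 12.11 SM = 19.489 km.
Spread: 37.660 − 19.489 = 18.2 km.

18.2 km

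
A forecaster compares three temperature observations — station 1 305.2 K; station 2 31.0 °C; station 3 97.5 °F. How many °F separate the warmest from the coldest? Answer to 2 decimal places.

9.70 °F

station 1: 305.2 K = 32.050 °C.
station 3: 97.5 °F = 36.389 °C.
Spread: 36.389 − 31.000 = 5.389 °C = 9.70 °F.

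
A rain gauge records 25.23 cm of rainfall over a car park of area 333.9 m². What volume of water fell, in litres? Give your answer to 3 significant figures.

84200 litres

Depth: 25.23 cm × 10 = 252.3 mm.
1 mm over 1 m² is 1 L, so volume = 252.3 × 333.9 = 84242.97 L ≈ 84200 L.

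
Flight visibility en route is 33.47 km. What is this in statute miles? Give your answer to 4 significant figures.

20.80 SM

1 km = 0.621371 SM, so 33.47 × 0.621371 = 20.80 SM.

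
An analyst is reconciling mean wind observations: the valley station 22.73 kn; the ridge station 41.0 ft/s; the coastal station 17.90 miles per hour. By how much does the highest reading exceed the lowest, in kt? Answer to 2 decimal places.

8.74 kt

the ridge station: 41.0 ft/s = 24.2918 kt.
the coastal station: 17.90 mph = 15.5547 kt.
Spread: 24.2918 − 15.5547 = 8.74 kt.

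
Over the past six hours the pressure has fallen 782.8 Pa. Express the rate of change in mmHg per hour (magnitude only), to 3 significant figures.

782.8 Pa / 6 h × 0.00750062 mmHg/Pa = 0.979 mmHg/h.

0.979 mmHg per hour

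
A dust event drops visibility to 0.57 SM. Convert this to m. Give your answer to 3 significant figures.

1 SM = 1609.34 m, so 0.57 × 1609.34 = 917 m.

917 m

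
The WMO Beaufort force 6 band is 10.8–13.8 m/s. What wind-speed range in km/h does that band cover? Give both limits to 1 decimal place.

10.8–13.8 m/s × 3.6 = 38.9–49.7 km/h.

38.9 to 49.7 km/h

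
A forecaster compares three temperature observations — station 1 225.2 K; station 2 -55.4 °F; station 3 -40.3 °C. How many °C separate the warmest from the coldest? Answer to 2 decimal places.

station 1: 225.2 K = -47.950 °C.
station 2: -55.4 °F = -48.556 °C.
Spread: (-40.300) − (-48.556) = 8.256 °C.

8.26 °C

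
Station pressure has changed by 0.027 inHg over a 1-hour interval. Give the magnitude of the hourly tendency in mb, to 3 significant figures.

0.027 inHg / 1 h × 33.8639 mb/inHg = 0.914 mb/h.

0.914 mb per hour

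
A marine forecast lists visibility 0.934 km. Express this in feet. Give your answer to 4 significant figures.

3064 ft

1 km = 3280.84 ft, so 0.934 × 3280.84 = 3064 ft.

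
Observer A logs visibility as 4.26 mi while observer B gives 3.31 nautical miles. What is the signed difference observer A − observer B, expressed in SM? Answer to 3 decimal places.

0.451 SM

observer B: 3.31 nmi = 3.80908 SM.
Difference: 4.26000 − 3.80908 = 0.451 SM.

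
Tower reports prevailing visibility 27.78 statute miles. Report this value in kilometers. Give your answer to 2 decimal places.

1 SM = 1.60934 km, so 27.78 × 1.60934 = 44.71 km.

44.71 km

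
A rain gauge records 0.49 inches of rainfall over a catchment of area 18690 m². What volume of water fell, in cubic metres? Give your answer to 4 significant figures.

Depth: 0.49 in × 25.4 = 12.446 mm.
1 mm over 1 m² is 1 L, so volume = 12.446 × 18690 = 232615.74 L = 232.6 m³.

232.6 cubic metres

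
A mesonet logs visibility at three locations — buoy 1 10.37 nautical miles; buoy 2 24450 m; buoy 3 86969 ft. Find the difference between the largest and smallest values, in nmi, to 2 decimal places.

3.94 nmi

buoy 2: 24450 m = 13.2019 nmi.
buoy 3: 86969 ft = 14.3133 nmi.
Spread: 14.3133 − 10.3700 = 3.94 nmi.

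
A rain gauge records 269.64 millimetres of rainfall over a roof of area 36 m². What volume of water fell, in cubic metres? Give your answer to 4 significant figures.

1 mm over 1 m² is 1 L, so volume = 269.64 × 36 = 9707.04 L = 9.707 m³.

9.707 cubic metres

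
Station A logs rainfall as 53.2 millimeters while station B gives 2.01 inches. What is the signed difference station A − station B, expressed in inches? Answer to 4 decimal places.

station A: 53.2 mm = 2.094488 in.
Difference: 2.094488 − 2.010000 = 0.0845 in.

0.0845 in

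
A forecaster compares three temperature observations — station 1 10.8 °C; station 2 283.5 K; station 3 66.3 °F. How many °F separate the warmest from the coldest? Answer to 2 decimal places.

15.67 °F

station 2: 283.5 K = 10.350 °C.
station 3: 66.3 °F = 19.056 °C.
Spread: 19.056 − 10.350 = 8.706 °C = 15.67 °F.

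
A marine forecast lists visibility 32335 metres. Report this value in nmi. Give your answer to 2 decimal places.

1 m = 0.000539957 nmi, so 32335 × 0.000539957 = 17.46 nmi.

17.46 nmi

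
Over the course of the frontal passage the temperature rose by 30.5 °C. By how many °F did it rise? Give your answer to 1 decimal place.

Converting a difference, only the 9/5 scale factor applies: Δ°F = 30.5 × 1.8 = 54.9 °F.

54.9 °F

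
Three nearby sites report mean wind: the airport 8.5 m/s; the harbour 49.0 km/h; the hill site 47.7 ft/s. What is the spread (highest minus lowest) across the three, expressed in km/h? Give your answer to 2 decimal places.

the airport: 8.5 m/s = 30.6000 km/h.
the hill site: 47.7 ft/s = 52.3403 km/h.
Spread: 52.3403 − 30.6000 = 21.74 km/h.

21.74 km/h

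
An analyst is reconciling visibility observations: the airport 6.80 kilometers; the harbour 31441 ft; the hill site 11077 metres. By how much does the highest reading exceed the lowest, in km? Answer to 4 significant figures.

4.277 km

the harbour: 31441 ft = 9.58322 km.
the hill site: 11077 m = 11.07700 km.
Spread: 11.07700 − 6.80000 = 4.277 km.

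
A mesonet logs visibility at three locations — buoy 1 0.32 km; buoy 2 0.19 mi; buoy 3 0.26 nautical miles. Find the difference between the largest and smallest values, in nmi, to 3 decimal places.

buoy 1: 0.32 km = 0.17279 nmi.
buoy 2: 0.19 SM = 0.16511 nmi.
Spread: 0.26000 − 0.16511 = 0.095 nmi.

0.095 nmi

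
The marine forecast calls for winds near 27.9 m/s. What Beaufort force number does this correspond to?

Beaufort force 10

27.9 m/s lies in the Beaufort 10 band (storm, 24.5–28.4 m/s).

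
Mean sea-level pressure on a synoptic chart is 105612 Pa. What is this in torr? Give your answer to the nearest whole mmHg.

1 Pa = 0.00750062 mmHg, so 105612 × 0.00750062 = 792 mmHg.

792 mmHg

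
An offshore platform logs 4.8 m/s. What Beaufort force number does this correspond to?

Beaufort force 3

4.8 m/s lies in the Beaufort 3 band (gentle breeze, 3.4–5.4 m/s).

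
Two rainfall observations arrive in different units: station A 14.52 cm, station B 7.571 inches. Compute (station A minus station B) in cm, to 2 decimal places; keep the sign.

-4.71 cm

station B: 7.571 in = 19.2303 cm.
Difference: 14.5200 − 19.2303 = -4.71 cm.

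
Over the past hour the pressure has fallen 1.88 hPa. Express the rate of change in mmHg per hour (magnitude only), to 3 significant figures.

1.88 hPa / 1 h × 0.750062 mmHg/hPa = 1.41 mmHg/h.

1.41 mmHg per hour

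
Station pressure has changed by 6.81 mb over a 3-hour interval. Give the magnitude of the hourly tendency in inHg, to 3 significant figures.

6.81 mb / 3 h × 0.02953 inHg/mb = 0.0670 inHg/h.

0.0670 inHg per hour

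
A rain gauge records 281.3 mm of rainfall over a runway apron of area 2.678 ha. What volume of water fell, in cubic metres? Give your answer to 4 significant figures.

7533 cubic metres

Area: 2.678 ha = 26780 m².
1 mm over 1 m² is 1 L, so volume = 281.3 × 26780 = 7533214 L = 7533 m³.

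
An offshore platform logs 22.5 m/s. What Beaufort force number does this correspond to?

22.5 m/s lies in the Beaufort 9 band (strong gale, 20.8–24.4 m/s).

Beaufort force 9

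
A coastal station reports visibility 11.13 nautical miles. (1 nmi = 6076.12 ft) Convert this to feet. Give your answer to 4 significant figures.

67630 ft

1 nmi = 6076.12 ft, so 11.13 × 6076.12 = 67630 ft.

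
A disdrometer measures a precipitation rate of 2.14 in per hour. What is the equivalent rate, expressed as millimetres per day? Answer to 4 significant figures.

2.14 in/hour × 25.4 mm/in × 24 hour/day = 1305 mm/day.

1305 mm/day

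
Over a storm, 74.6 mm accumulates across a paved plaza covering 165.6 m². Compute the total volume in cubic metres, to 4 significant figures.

12.35 cubic metres

1 mm over 1 m² is 1 L, so volume = 74.6 × 165.6 = 12353.76 L = 12.35 m³.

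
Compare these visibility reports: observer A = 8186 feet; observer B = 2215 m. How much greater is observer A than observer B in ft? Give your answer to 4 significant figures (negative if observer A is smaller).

918.9 ft

observer B: 2215 m = 7267.060 ft.
Difference: 8186.000 − 7267.060 = 918.9 ft.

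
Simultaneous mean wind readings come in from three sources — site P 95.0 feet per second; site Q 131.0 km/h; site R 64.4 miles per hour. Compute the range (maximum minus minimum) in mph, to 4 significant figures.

site P: 95.0 ft/s = 64.7727 mph.
site Q: 131.0 km/h = 81.3996 mph.
Spread: 81.3996 − 64.4000 = 17.00 mph.

17.00 mph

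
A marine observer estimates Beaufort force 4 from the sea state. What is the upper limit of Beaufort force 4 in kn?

Beaufort 4 (moderate breeze) spans 11–16 knots.

16 kt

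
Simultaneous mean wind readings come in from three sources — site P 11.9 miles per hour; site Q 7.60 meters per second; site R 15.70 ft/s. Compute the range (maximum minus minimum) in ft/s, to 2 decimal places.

site P: 11.9 mph = 17.4533 ft/s.
site Q: 7.60 m/s = 24.9344 ft/s.
Spread: 24.9344 − 15.7000 = 9.23 ft/s.

9.23 ft/s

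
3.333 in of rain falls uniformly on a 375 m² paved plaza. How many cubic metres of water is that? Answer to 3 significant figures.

Depth: 3.333 in × 25.4 = 84.6582 mm.
1 mm over 1 m² is 1 L, so volume = 84.6582 × 375 = 31746.825 L = 31.7 m³.

31.7 cubic metres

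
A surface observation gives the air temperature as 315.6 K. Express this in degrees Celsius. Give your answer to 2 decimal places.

°C = 315.6 − 273.15 = 42.45 °C.

42.45 °C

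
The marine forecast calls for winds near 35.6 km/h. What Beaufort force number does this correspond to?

Beaufort force 5

35.6 km/h = 9.9 m/s, which is Beaufort 5 (fresh breeze, 8.0–10.7 m/s).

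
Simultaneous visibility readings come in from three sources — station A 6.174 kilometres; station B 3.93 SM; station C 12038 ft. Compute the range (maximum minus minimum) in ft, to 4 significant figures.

8712 ft

station A: 6.174 km = 20255.91 ft.
station B: 3.93 SM = 20750.40 ft.
Spread: 20750.40 − 12038.00 = 8712 ft.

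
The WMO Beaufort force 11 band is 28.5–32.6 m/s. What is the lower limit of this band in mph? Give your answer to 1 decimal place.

63.8 mph

28.5–32.6 m/s × 2.237 = 63.8–72.9 mph.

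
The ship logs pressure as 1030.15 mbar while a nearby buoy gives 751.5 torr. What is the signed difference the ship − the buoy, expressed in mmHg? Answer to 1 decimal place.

the ship: 1030.15 mb = 772.676 mmHg.
Difference: 772.676 − 751.500 = 21.2 mmHg.

21.2 mmHg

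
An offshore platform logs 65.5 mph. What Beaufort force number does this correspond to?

65.5 mph = 29.3 m/s, which is Beaufort 11 (violent storm, 28.5–32.6 m/s).

Beaufort force 11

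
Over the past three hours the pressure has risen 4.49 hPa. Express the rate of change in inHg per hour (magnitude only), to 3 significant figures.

4.49 hPa / 3 h × 0.02953 inHg/hPa = 0.0442 inHg/h.

0.0442 inHg per hour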